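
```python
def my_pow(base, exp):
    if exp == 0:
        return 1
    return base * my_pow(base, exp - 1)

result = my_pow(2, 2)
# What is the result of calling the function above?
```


my_pow(2, 2)
= 2 * my_pow(2, 1)
= 2 * 2 * my_pow(2, 0)
= 2 * 2 * 1
= 4


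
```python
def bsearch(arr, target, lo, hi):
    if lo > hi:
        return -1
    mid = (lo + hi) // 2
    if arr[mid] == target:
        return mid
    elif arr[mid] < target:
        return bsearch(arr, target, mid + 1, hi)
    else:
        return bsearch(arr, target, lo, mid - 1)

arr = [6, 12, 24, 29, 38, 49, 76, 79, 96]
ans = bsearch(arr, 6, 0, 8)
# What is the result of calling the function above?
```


bsearch(arr, 6, 0, 8)
lo=0, hi=8, mid=4, arr[mid]=38
38 > 6, search left half
lo=0, hi=3, mid=1, arr[mid]=12
12 > 6, search left half
lo=0, hi=0, mid=0, arr[mid]=6
arr[0] == 6, found at index 0
= 0


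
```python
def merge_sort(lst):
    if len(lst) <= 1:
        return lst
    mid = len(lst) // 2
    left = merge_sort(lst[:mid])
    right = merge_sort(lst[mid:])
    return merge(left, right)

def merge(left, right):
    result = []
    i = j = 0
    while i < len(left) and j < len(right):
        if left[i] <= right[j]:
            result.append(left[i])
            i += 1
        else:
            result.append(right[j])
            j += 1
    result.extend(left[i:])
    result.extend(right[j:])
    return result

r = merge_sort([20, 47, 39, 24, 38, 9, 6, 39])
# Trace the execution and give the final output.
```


merge_sort([20, 47, 39, 24, 38, 9, 6, 39])
Split into [20, 47, 39, 24] and [38, 9, 6, 39]
Left sorted: [20, 24, 39, 47]
Right sorted: [6, 9, 38, 39]
Merge [20, 24, 39, 47] and [6, 9, 38, 39]
= [6, 9, 20, 24, 38, 39, 39, 47]


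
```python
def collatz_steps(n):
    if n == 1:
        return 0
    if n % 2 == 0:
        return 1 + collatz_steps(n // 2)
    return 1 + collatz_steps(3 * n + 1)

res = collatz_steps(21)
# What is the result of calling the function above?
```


collatz_steps(21)
21 is odd -> 3*21+1 = 64 -> collatz_steps(64)
64 is even -> collatz_steps(32)
32 is even -> collatz_steps(16)
16 is even -> collatz_steps(8)
8 is even -> collatz_steps(4)
4 is even -> collatz_steps(2)
2 is even -> collatz_steps(1)
Reached 1 after 7 steps
= 7


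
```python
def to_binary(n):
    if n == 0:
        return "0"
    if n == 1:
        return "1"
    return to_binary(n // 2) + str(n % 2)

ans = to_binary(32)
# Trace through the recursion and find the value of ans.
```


to_binary(32)
= to_binary(16) + "0"
= to_binary(8) + "0" + "0"
= to_binary(4) + "0" + "0" + "0"
= to_binary(2) + "0" + "0" + "0" + "0"
= to_binary(1) + "0" + "0" + "0" + "0" + "0"
= "1" + "0" + "0" + "0" + "0" + "0"
= "100000"


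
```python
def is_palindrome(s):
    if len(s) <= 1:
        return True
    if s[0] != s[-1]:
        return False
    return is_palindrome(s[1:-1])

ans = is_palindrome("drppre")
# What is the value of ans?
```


is_palindrome("drppre")
"drppre": s[0]='d' != s[-1]='e' -> False
= False


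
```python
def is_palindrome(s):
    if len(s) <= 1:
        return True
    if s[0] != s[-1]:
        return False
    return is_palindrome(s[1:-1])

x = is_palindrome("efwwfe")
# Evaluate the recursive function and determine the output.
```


is_palindrome("efwwfe")
"efwwfe": s[0]='e' == s[-1]='e' -> is_palindrome("fwwf")
"fwwf": s[0]='f' == s[-1]='f' -> is_palindrome("ww")
"ww": s[0]='w' == s[-1]='w' -> is_palindrome("")
"": len <= 1 -> True
= True


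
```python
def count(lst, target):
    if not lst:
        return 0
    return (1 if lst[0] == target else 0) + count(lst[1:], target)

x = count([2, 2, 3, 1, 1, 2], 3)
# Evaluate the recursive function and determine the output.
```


count([2, 2, 3, 1, 1, 2], 3)
lst[0]=2 != 3: 0 + count([2, 3, 1, 1, 2], 3)
lst[0]=2 != 3: 0 + count([3, 1, 1, 2], 3)
lst[0]=3 == 3: 1 + count([1, 1, 2], 3)
lst[0]=1 != 3: 0 + count([1, 2], 3)
lst[0]=1 != 3: 0 + count([2], 3)
lst[0]=2 != 3: 0 + count([], 3)
= 1


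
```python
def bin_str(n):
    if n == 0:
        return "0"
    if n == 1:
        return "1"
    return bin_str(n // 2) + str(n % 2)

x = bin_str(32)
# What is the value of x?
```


bin_str(32)
= bin_str(16) + "0"
= bin_str(8) + "0" + "0"
= bin_str(4) + "0" + "0" + "0"
= bin_str(2) + "0" + "0" + "0" + "0"
= bin_str(1) + "0" + "0" + "0" + "0" + "0"
= "1" + "0" + "0" + "0" + "0" + "0"
= "100000"


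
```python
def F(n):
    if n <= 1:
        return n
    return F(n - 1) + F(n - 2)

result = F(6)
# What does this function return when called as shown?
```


F(6)
= F(5) + F(4)
= (F(4) + F(3)) + F(4)
Computing bottom-up: F(0)=0, F(1)=1, F(2)=1, F(3)=2, F(4)=3, F(5)=5, F(6)=8
= 8


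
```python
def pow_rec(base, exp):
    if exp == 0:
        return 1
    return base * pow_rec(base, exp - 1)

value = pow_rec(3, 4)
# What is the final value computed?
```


pow_rec(3, 4)
= 3 * pow_rec(3, 3)
= 3 * 3 * pow_rec(3, 2)
= 3 * 3 * 3 * pow_rec(3, 1)
= 3 * 3 * 3 * 3 * pow_rec(3, 0)
= 3 * 3 * 3 * 3 * 1
= 81


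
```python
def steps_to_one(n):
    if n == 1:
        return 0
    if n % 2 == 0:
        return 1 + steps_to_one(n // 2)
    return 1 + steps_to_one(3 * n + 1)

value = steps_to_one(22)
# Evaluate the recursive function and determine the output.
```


steps_to_one(22)
22 is even -> steps_to_one(11)
11 is odd -> 3*11+1 = 34 -> steps_to_one(34)
34 is even -> steps_to_one(17)
17 is odd -> 3*17+1 = 52 -> steps_to_one(52)
52 is even -> steps_to_one(26)
26 is even -> steps_to_one(13)
13 is odd -> 3*13+1 = 40 -> steps_to_one(40)
40 is even -> steps_to_one(20)
20 is even -> steps_to_one(10)
10 is even -> steps_to_one(5)
5 is odd -> 3*5+1 = 16 -> steps_to_one(16)
16 is even -> steps_to_one(8)
8 is even -> steps_to_one(4)
4 is even -> steps_to_one(2)
2 is even -> steps_to_one(1)
Reached 1 after 15 steps
= 15


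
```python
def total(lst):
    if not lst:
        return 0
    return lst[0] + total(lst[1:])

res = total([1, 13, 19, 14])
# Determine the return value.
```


total([1, 13, 19, 14])
= 1 + total([13, 19, 14])
= 1 + 13 + total([19, 14])
= 1 + 13 + 19 + total([14])
= 1 + 13 + 19 + 14 + total([])
= 1 + 13 + 19 + 14 + 0
= 47


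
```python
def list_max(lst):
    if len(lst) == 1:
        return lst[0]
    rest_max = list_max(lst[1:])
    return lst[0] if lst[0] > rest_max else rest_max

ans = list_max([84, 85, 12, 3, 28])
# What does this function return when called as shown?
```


list_max([84, 85, 12, 3, 28])
= compare 84 with list_max([85, 12, 3, 28])
= compare 85 with list_max([12, 3, 28])
= compare 12 with list_max([3, 28])
= compare 3 with list_max([28])
Base: list_max([28]) = 28
compare 3 with 28: max = 28
compare 12 with 28: max = 28
compare 85 with 28: max = 85
compare 84 with 85: max = 85
= 85


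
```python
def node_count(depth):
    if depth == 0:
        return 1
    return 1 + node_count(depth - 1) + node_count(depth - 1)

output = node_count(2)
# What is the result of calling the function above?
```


node_count(2)
= 1 + node_count(1) + node_count(1)
= 1 + 2 * node_count(1)
node_count(k) = 2^(k+1) - 1
node_count(0) = 1
node_count(1) = 3
node_count(2) = 7
node_count(2) = 2^3 - 1 = 7


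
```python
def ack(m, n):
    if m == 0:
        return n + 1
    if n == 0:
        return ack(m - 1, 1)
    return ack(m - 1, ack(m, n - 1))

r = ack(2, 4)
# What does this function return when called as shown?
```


ack(2, 4)
= ack(1, ack(2, 3))
First compute ack(2, 3) = 9
= ack(1, 9)
= 11


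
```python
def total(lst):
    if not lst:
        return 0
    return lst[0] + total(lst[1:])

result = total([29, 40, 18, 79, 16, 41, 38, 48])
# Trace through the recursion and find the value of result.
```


total([29, 40, 18, 79, 16, 41, 38, 48])
= 29 + total([40, 18, 79, 16, 41, 38, 48])
= 29 + 40 + total([18, 79, 16, 41, 38, 48])
= 29 + 40 + 18 + total([79, 16, 41, 38, 48])
= 29 + 40 + 18 + 79 + total([16, 41, 38, 48])
= 29 + 40 + 18 + 79 + 16 + total([41, 38, 48])
= 29 + 40 + 18 + 79 + 16 + 41 + total([38, 48])
= 29 + 40 + 18 + 79 + 16 + 41 + 38 + total([48])
= 29 + 40 + 18 + 79 + 16 + 41 + 38 + 48 + total([])
= 29 + 40 + 18 + 79 + 16 + 41 + 38 + 48 + 0
= 309


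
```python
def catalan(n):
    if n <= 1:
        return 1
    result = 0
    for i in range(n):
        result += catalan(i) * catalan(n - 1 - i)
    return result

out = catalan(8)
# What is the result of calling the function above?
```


catalan(8)
= sum of catalan(i) * catalan(8-1-i) for i in 0..7
First compute sub-values bottom-up:
  catalan(0) = 1, catalan(1) = 1
  catalan(2) = 1*1 + 1*1 = 2
  catalan(3) = 1*2 + 1*1 + 2*1 = 5
  catalan(4) = 1*5 + 1*2 + 2*1 + 5*1 = 14
  catalan(5) = 1*14 + 1*5 + 2*2 + 5*1 + 14*1 = 42
  catalan(6) = 1*42 + 1*14 + 2*5 + 5*2 + 14*1 + 42*1 = 132
  catalan(7) = 1*132 + 1*42 + 2*14 + 5*5 + 14*2 + 42*1 + 132*1 = 429
Now catalan(8):
  catalan(0)*catalan(7) = 1*429 = 429
  catalan(1)*catalan(6) = 1*132 = 132
  catalan(2)*catalan(5) = 2*42 = 84
  catalan(3)*catalan(4) = 5*14 = 70
  catalan(4)*catalan(3) = 14*5 = 70
  catalan(5)*catalan(2) = 42*2 = 84
  catalan(6)*catalan(1) = 132*1 = 132
  catalan(7)*catalan(0) = 429*1 = 429
= 429 + 132 + 84 + 70 + 70 + 84 + 132 + 429
= 1430


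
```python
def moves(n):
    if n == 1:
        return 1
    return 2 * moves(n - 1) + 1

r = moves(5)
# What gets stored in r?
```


moves(5)
= 2 * moves(4) + 1
= 2 * (2 * moves(3) + 1) + 1
= 2 * (2 * (2 * moves(2) + 1) + 1) + 1
= 2 * (2 * (2 * (2 * moves(1) + 1) + 1) + 1) + 1
Now compute bottom-up:
moves(1) = 1
moves(2) = 2 * 1 + 1 = 3
moves(3) = 2 * 3 + 1 = 7
moves(4) = 2 * 7 + 1 = 15
moves(5) = 2 * 15 + 1 = 31
= 31


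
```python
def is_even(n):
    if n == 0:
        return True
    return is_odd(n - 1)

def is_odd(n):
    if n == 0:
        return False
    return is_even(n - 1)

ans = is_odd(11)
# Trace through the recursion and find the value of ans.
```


is_odd(11)
= is_even(10)
= is_odd(9)
= is_even(8)
= is_odd(7)
= is_even(6)
= is_odd(5)
= is_even(4)
= is_odd(3)
= is_even(2)
= is_odd(1)
= is_even(0)
n == 0: return True
= True


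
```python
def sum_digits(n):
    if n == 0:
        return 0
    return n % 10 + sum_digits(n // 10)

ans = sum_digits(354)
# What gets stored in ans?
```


sum_digits(354)
= 4 + sum_digits(35)
= 4 + 5 + sum_digits(3)
= 4 + 5 + 3 + sum_digits(0)
= 4 + 5 + 3 + 0
= 12


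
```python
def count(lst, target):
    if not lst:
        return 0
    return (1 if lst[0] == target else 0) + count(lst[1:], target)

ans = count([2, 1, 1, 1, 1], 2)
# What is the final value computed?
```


count([2, 1, 1, 1, 1], 2)
lst[0]=2 == 2: 1 + count([1, 1, 1, 1], 2)
lst[0]=1 != 2: 0 + count([1, 1, 1], 2)
lst[0]=1 != 2: 0 + count([1, 1], 2)
lst[0]=1 != 2: 0 + count([1], 2)
lst[0]=1 != 2: 0 + count([], 2)
= 1


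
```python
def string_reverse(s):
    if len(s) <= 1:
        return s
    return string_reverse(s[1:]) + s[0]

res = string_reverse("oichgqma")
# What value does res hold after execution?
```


string_reverse("oichgqma")
= string_reverse("ichgqma") + "o"
= string_reverse("chgqma") + "i" + "o"
= string_reverse("hgqma") + "c" + "i" + "o"
= string_reverse("gqma") + "h" + "c" + "i" + "o"
= string_reverse("qma") + "g" + "h" + "c" + "i" + "o"
= string_reverse("ma") + "q" + "g" + "h" + "c" + "i" + "o"
= string_reverse("a") + "m" + "q" + "g" + "h" + "c" + "i" + "o"
= "a" + "m" + "q" + "g" + "h" + "c" + "i" + "o"
= "amqghcio"


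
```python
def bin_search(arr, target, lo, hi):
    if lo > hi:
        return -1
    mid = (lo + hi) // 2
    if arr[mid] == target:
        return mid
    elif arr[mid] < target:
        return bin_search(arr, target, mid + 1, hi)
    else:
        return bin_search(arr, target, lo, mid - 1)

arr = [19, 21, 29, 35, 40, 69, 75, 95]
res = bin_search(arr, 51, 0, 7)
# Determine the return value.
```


bin_search(arr, 51, 0, 7)
lo=0, hi=7, mid=3, arr[mid]=35
35 < 51, search right half
lo=4, hi=7, mid=5, arr[mid]=69
69 > 51, search left half
lo=4, hi=4, mid=4, arr[mid]=40
40 < 51, search right half
lo > hi, target not found, return -1
= -1


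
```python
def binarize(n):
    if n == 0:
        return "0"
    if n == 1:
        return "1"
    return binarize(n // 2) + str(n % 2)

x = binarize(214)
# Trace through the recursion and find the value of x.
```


binarize(214)
= binarize(107) + "0"
= binarize(53) + "1" + "0"
= binarize(26) + "1" + "1" + "0"
= binarize(13) + "0" + "1" + "1" + "0"
= binarize(6) + "1" + "0" + "1" + "1" + "0"
= binarize(3) + "0" + "1" + "0" + "1" + "1" + "0"
= binarize(1) + "1" + "0" + "1" + "0" + "1" + "1" + "0"
= "1" + "1" + "0" + "1" + "0" + "1" + "1" + "0"
= "11010110"


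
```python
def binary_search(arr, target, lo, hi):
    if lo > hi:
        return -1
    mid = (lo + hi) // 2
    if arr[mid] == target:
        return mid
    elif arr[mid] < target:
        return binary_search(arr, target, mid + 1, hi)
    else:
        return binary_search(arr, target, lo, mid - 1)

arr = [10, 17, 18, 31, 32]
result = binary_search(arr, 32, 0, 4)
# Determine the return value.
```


binary_search(arr, 32, 0, 4)
lo=0, hi=4, mid=2, arr[mid]=18
18 < 32, search right half
lo=3, hi=4, mid=3, arr[mid]=31
31 < 32, search right half
lo=4, hi=4, mid=4, arr[mid]=32
arr[4] == 32, found at index 4
= 4


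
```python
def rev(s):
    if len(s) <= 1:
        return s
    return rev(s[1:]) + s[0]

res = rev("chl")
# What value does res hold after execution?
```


rev("chl")
= rev("hl") + "c"
= rev("l") + "h" + "c"
= "l" + "h" + "c"
= "lhc"


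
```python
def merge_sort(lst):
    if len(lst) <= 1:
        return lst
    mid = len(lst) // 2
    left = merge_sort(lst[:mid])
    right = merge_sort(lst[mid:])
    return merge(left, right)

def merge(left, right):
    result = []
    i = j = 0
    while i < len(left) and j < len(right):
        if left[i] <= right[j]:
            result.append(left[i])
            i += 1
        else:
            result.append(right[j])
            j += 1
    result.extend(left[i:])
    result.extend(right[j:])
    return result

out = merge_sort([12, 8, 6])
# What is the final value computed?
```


merge_sort([12, 8, 6])
Split into [12] and [8, 6]
Left sorted: [12]
Right sorted: [6, 8]
Merge [12] and [6, 8]
= [6, 8, 12]


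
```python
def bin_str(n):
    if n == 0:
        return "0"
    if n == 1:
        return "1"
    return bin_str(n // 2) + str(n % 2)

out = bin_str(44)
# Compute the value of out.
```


bin_str(44)
= bin_str(22) + "0"
= bin_str(11) + "0" + "0"
= bin_str(5) + "1" + "0" + "0"
= bin_str(2) + "1" + "1" + "0" + "0"
= bin_str(1) + "0" + "1" + "1" + "0" + "0"
= "1" + "0" + "1" + "1" + "0" + "0"
= "101100"


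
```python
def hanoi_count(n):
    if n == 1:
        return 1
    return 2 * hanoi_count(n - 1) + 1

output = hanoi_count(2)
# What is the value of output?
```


hanoi_count(2)
= 2 * hanoi_count(1) + 1
Now compute bottom-up:
hanoi_count(1) = 1
hanoi_count(2) = 2 * 1 + 1 = 3
= 3


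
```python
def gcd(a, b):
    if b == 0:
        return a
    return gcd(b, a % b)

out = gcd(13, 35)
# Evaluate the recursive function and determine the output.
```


gcd(13, 35)
= gcd(35, 13 % 35) = gcd(35, 13)
= gcd(13, 35 % 13) = gcd(13, 9)
= gcd(9, 13 % 9) = gcd(9, 4)
= gcd(4, 9 % 4) = gcd(4, 1)
= gcd(1, 4 % 1) = gcd(1, 0)
b == 0, return a = 1


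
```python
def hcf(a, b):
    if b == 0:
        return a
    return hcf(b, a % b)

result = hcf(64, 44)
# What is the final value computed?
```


hcf(64, 44)
= hcf(44, 64 % 44) = hcf(44, 20)
= hcf(20, 44 % 20) = hcf(20, 4)
= hcf(4, 20 % 4) = hcf(4, 0)
b == 0, return a = 4


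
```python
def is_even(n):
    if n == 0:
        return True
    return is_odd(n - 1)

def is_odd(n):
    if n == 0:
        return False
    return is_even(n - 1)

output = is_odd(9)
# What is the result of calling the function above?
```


is_odd(9)
= is_even(8)
= is_odd(7)
= is_even(6)
= is_odd(5)
= is_even(4)
= is_odd(3)
= is_even(2)
= is_odd(1)
= is_even(0)
n == 0: return True
= True


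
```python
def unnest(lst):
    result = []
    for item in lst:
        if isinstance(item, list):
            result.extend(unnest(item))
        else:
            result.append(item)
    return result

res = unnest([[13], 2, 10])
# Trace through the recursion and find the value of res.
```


unnest([[13], 2, 10])
Processing each element:
  [13] is a list -> unnest recursively -> [13]
  2 is not a list -> append 2
  10 is not a list -> append 10
= [13, 2, 10]


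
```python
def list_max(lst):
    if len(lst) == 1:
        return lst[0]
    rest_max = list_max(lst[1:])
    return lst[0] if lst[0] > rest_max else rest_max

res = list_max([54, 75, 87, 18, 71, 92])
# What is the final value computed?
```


list_max([54, 75, 87, 18, 71, 92])
= compare 54 with list_max([75, 87, 18, 71, 92])
= compare 75 with list_max([87, 18, 71, 92])
= compare 87 with list_max([18, 71, 92])
= compare 18 with list_max([71, 92])
= compare 71 with list_max([92])
Base: list_max([92]) = 92
compare 71 with 92: max = 92
compare 18 with 92: max = 92
compare 87 with 92: max = 92
compare 75 with 92: max = 92
compare 54 with 92: max = 92
= 92


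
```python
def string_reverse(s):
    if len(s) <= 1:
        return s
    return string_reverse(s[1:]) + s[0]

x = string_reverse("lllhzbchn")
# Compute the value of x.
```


string_reverse("lllhzbchn")
= string_reverse("llhzbchn") + "l"
= string_reverse("lhzbchn") + "l" + "l"
= string_reverse("hzbchn") + "l" + "l" + "l"
= string_reverse("zbchn") + "h" + "l" + "l" + "l"
= string_reverse("bchn") + "z" + "h" + "l" + "l" + "l"
= string_reverse("chn") + "b" + "z" + "h" + "l" + "l" + "l"
= string_reverse("hn") + "c" + "b" + "z" + "h" + "l" + "l" + "l"
= string_reverse("n") + "h" + "c" + "b" + "z" + "h" + "l" + "l" + "l"
= "n" + "h" + "c" + "b" + "z" + "h" + "l" + "l" + "l"
= "nhcbzhlll"


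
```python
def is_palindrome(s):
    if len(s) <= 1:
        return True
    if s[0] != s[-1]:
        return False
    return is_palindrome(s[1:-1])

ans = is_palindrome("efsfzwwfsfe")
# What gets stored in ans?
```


is_palindrome("efsfzwwfsfe")
"efsfzwwfsfe": s[0]='e' == s[-1]='e' -> is_palindrome("fsfzwwfsf")
"fsfzwwfsf": s[0]='f' == s[-1]='f' -> is_palindrome("sfzwwfs")
"sfzwwfs": s[0]='s' == s[-1]='s' -> is_palindrome("fzwwf")
"fzwwf": s[0]='f' == s[-1]='f' -> is_palindrome("zww")
"zww": s[0]='z' != s[-1]='w' -> False
= False


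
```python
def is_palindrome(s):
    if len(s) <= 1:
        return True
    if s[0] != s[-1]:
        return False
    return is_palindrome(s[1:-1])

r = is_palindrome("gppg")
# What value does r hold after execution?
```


is_palindrome("gppg")
"gppg": s[0]='g' == s[-1]='g' -> is_palindrome("pp")
"pp": s[0]='p' == s[-1]='p' -> is_palindrome("")
"": len <= 1 -> True
= True


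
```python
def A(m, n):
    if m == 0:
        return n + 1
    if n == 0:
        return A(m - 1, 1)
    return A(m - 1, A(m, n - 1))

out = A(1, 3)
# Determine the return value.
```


A(1, 3)
= A(0, A(1, 2))
First compute A(1, 2) = 4
= A(0, 4)
= 5


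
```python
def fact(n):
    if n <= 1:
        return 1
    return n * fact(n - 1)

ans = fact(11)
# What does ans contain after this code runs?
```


fact(11)
= 11 * fact(10)
= 11 * 10 * fact(9)
= 11 * 10 * 9 * fact(8)
= 11 * 10 * 9 * 8 * fact(7)
= 11 * 10 * 9 * 8 * 7 * fact(6)
= 11 * 10 * 9 * 8 * 7 * 6 * fact(5)
= 11 * 10 * 9 * 8 * 7 * 6 * 5 * fact(4)
= 11 * 10 * 9 * 8 * 7 * 6 * 5 * 4 * fact(3)
= 11 * 10 * 9 * 8 * 7 * 6 * 5 * 4 * 3 * fact(2)
= 11 * 10 * 9 * 8 * 7 * 6 * 5 * 4 * 3 * 2 * fact(1)
= 11 * 10 * 9 * 8 * 7 * 6 * 5 * 4 * 3 * 2 * 1
= 39916800


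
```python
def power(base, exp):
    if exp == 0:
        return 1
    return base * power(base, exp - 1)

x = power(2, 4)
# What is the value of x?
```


power(2, 4)
= 2 * power(2, 3)
= 2 * 2 * power(2, 2)
= 2 * 2 * 2 * power(2, 1)
= 2 * 2 * 2 * 2 * power(2, 0)
= 2 * 2 * 2 * 2 * 1
= 16


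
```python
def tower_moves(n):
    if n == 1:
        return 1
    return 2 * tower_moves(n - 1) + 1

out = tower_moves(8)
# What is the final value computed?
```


tower_moves(8)
= 2 * tower_moves(7) + 1
= 2 * (2 * tower_moves(6) + 1) + 1
= 2 * (2 * (2 * tower_moves(5) + 1) + 1) + 1
= 2 * (2 * (2 * (2 * tower_moves(4) + 1) + 1) + 1) + 1
= 2 * (2 * (2 * (2 * (2 * tower_moves(3) + 1) + 1) + 1) + 1) + 1
= 2 * (2 * (2 * (2 * (2 * (2 * tower_moves(2) + 1) + 1) + 1) + 1) + 1) + 1
= 2 * (2 * (2 * (2 * (2 * (2 * (2 * tower_moves(1) + 1) + 1) + 1) + 1) + 1) + 1) + 1
Now compute bottom-up:
tower_moves(1) = 1
tower_moves(2) = 2 * 1 + 1 = 3
tower_moves(3) = 2 * 3 + 1 = 7
tower_moves(4) = 2 * 7 + 1 = 15
tower_moves(5) = 2 * 15 + 1 = 31
tower_moves(6) = 2 * 31 + 1 = 63
tower_moves(7) = 2 * 63 + 1 = 127
tower_moves(8) = 2 * 127 + 1 = 255
= 255


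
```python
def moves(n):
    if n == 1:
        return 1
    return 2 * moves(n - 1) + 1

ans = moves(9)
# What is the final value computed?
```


moves(9)
= 2 * moves(8) + 1
= 2 * (2 * moves(7) + 1) + 1
= 2 * (2 * (2 * moves(6) + 1) + 1) + 1
= 2 * (2 * (2 * (2 * moves(5) + 1) + 1) + 1) + 1
= 2 * (2 * (2 * (2 * (2 * moves(4) + 1) + 1) + 1) + 1) + 1
= 2 * (2 * (2 * (2 * (2 * (2 * moves(3) + 1) + 1) + 1) + 1) + 1) + 1
= 2 * (2 * (2 * (2 * (2 * (2 * (2 * moves(2) + 1) + 1) + 1) + 1) + 1) + 1) + 1
= 2 * (2 * (2 * (2 * (2 * (2 * (2 * (2 * moves(1) + 1) + 1) + 1) + 1) + 1) + 1) + 1) + 1
Now compute bottom-up:
moves(1) = 1
moves(2) = 2 * 1 + 1 = 3
moves(3) = 2 * 3 + 1 = 7
moves(4) = 2 * 7 + 1 = 15
moves(5) = 2 * 15 + 1 = 31
moves(6) = 2 * 31 + 1 = 63
moves(7) = 2 * 63 + 1 = 127
moves(8) = 2 * 127 + 1 = 255
moves(9) = 2 * 255 + 1 = 511
= 511


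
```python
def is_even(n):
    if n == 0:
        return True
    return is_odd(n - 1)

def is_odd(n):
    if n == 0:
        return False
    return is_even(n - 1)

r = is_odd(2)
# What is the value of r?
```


is_odd(2)
= is_even(1)
= is_odd(0)
n == 0: return False
= False


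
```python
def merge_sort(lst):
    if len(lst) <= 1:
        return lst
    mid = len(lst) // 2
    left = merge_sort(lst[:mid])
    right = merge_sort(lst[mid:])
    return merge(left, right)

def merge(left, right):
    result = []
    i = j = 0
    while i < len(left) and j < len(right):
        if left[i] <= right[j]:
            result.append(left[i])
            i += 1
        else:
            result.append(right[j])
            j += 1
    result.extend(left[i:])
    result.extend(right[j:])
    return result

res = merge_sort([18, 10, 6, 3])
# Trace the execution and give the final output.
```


merge_sort([18, 10, 6, 3])
Split into [18, 10] and [6, 3]
Left sorted: [10, 18]
Right sorted: [3, 6]
Merge [10, 18] and [3, 6]
= [3, 6, 10, 18]


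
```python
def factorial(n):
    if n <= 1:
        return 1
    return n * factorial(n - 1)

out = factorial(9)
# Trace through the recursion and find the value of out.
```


factorial(9)
= 9 * factorial(8)
= 9 * 8 * factorial(7)
= 9 * 8 * 7 * factorial(6)
= 9 * 8 * 7 * 6 * factorial(5)
= 9 * 8 * 7 * 6 * 5 * factorial(4)
= 9 * 8 * 7 * 6 * 5 * 4 * factorial(3)
= 9 * 8 * 7 * 6 * 5 * 4 * 3 * factorial(2)
= 9 * 8 * 7 * 6 * 5 * 4 * 3 * 2 * factorial(1)
= 9 * 8 * 7 * 6 * 5 * 4 * 3 * 2 * 1
= 362880


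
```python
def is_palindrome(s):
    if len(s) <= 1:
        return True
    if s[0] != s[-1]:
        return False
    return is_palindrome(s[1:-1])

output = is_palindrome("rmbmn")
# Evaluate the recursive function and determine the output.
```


is_palindrome("rmbmn")
"rmbmn": s[0]='r' != s[-1]='n' -> False
= False


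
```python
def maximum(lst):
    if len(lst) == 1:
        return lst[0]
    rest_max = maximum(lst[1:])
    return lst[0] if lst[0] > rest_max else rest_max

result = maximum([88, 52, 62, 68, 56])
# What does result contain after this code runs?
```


maximum([88, 52, 62, 68, 56])
= compare 88 with maximum([52, 62, 68, 56])
= compare 52 with maximum([62, 68, 56])
= compare 62 with maximum([68, 56])
= compare 68 with maximum([56])
Base: maximum([56]) = 56
compare 68 with 56: max = 68
compare 62 with 68: max = 68
compare 52 with 68: max = 68
compare 88 with 68: max = 88
= 88


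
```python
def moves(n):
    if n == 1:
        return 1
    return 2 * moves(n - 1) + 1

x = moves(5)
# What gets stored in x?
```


moves(5)
= 2 * moves(4) + 1
= 2 * (2 * moves(3) + 1) + 1
= 2 * (2 * (2 * moves(2) + 1) + 1) + 1
= 2 * (2 * (2 * (2 * moves(1) + 1) + 1) + 1) + 1
Now compute bottom-up:
moves(1) = 1
moves(2) = 2 * 1 + 1 = 3
moves(3) = 2 * 3 + 1 = 7
moves(4) = 2 * 7 + 1 = 15
moves(5) = 2 * 15 + 1 = 31
= 31


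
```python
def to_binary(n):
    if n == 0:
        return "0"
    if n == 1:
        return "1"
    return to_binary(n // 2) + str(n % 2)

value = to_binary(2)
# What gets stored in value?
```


to_binary(2)
= to_binary(1) + "0"
= "1" + "0"
= "10"


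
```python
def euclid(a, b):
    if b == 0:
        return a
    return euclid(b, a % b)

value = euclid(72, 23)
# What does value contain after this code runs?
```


euclid(72, 23)
= euclid(23, 72 % 23) = euclid(23, 3)
= euclid(3, 23 % 3) = euclid(3, 2)
= euclid(2, 3 % 2) = euclid(2, 1)
= euclid(1, 2 % 1) = euclid(1, 0)
b == 0, return a = 1


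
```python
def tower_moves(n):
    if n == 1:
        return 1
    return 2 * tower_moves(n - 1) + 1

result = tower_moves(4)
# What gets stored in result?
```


tower_moves(4)
= 2 * tower_moves(3) + 1
= 2 * (2 * tower_moves(2) + 1) + 1
= 2 * (2 * (2 * tower_moves(1) + 1) + 1) + 1
Now compute bottom-up:
tower_moves(1) = 1
tower_moves(2) = 2 * 1 + 1 = 3
tower_moves(3) = 2 * 3 + 1 = 7
tower_moves(4) = 2 * 7 + 1 = 15
= 15


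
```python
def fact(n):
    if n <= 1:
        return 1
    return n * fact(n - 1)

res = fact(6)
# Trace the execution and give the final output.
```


fact(6)
= 6 * fact(5)
= 6 * 5 * fact(4)
= 6 * 5 * 4 * fact(3)
= 6 * 5 * 4 * 3 * fact(2)
= 6 * 5 * 4 * 3 * 2 * fact(1)
= 6 * 5 * 4 * 3 * 2 * 1
= 720


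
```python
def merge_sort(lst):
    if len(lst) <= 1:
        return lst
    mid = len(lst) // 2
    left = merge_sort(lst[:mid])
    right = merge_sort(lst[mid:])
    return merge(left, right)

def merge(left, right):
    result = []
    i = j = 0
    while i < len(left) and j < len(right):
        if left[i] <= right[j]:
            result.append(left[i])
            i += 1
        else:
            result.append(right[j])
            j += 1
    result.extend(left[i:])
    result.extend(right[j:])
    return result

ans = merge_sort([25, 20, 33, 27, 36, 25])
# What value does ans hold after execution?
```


merge_sort([25, 20, 33, 27, 36, 25])
Split into [25, 20, 33] and [27, 36, 25]
Left sorted: [20, 25, 33]
Right sorted: [25, 27, 36]
Merge [20, 25, 33] and [25, 27, 36]
= [20, 25, 25, 27, 33, 36]


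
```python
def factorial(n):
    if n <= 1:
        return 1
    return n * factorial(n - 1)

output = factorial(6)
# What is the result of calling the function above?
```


factorial(6)
= 6 * factorial(5)
= 6 * 5 * factorial(4)
= 6 * 5 * 4 * factorial(3)
= 6 * 5 * 4 * 3 * factorial(2)
= 6 * 5 * 4 * 3 * 2 * factorial(1)
= 6 * 5 * 4 * 3 * 2 * 1
= 720


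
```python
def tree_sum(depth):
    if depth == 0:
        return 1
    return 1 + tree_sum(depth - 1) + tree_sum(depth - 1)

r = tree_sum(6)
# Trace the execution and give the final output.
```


tree_sum(6)
= 1 + tree_sum(5) + tree_sum(5)
= 1 + 2 * tree_sum(5)
tree_sum(k) = 2^(k+1) - 1
tree_sum(0) = 1
tree_sum(1) = 3
tree_sum(2) = 7
tree_sum(3) = 15
tree_sum(4) = 31
tree_sum(6) = 2^7 - 1 = 127


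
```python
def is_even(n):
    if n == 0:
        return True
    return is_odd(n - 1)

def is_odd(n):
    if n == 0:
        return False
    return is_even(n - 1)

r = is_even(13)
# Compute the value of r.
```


is_even(13)
= is_odd(12)
= is_even(11)
= is_odd(10)
= is_even(9)
= is_odd(8)
= is_even(7)
= is_odd(6)
= is_even(5)
= is_odd(4)
= is_even(3)
= is_odd(2)
= is_even(1)
= is_odd(0)
n == 0: return False
= False


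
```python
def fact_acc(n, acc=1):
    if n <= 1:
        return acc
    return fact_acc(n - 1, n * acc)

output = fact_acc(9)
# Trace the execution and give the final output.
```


fact_acc(9, 1)
= fact_acc(8, 9 * 1) = fact_acc(8, 9)
= fact_acc(7, 8 * 9) = fact_acc(7, 72)
= fact_acc(6, 7 * 72) = fact_acc(6, 504)
= fact_acc(5, 6 * 504) = fact_acc(5, 3024)
= fact_acc(4, 5 * 3024) = fact_acc(4, 15120)
= fact_acc(3, 4 * 15120) = fact_acc(3, 60480)
= fact_acc(2, 3 * 60480) = fact_acc(2, 181440)
= fact_acc(1, 2 * 181440) = fact_acc(1, 362880)
n <= 1, return acc = 362880


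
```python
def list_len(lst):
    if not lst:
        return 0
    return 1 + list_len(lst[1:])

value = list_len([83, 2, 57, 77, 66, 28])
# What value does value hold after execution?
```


list_len([83, 2, 57, 77, 66, 28])
= 1 + list_len([2, 57, 77, 66, 28])
= 1 + 1 + list_len([57, 77, 66, 28])
= 1 + 1 + 1 + list_len([77, 66, 28])
= 1 + 1 + 1 + 1 + list_len([66, 28])
= 1 + 1 + 1 + 1 + 1 + list_len([28])
= 1 + 1 + 1 + 1 + 1 + 1 + list_len([])
= 1 + 1 + 1 + 1 + 1 + 1 + 0
= 6


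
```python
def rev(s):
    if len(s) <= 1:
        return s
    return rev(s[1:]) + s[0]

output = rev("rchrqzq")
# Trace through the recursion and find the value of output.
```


rev("rchrqzq")
= rev("chrqzq") + "r"
= rev("hrqzq") + "c" + "r"
= rev("rqzq") + "h" + "c" + "r"
= rev("qzq") + "r" + "h" + "c" + "r"
= rev("zq") + "q" + "r" + "h" + "c" + "r"
= rev("q") + "z" + "q" + "r" + "h" + "c" + "r"
= "q" + "z" + "q" + "r" + "h" + "c" + "r"
= "qzqrhcr"


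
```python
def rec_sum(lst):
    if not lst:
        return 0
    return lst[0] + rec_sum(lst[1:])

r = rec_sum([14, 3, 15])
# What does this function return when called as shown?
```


rec_sum([14, 3, 15])
= 14 + rec_sum([3, 15])
= 14 + 3 + rec_sum([15])
= 14 + 3 + 15 + rec_sum([])
= 14 + 3 + 15 + 0
= 32


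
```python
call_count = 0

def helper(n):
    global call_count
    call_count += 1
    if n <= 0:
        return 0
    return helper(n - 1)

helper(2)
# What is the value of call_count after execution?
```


helper(2) calls helper(1) calls ... calls helper(0)
Total calls: 2 + 1 (for base case) = 3


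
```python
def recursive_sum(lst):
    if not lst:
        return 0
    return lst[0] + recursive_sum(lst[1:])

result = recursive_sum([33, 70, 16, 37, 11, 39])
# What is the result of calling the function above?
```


recursive_sum([33, 70, 16, 37, 11, 39])
= 33 + recursive_sum([70, 16, 37, 11, 39])
= 33 + 70 + recursive_sum([16, 37, 11, 39])
= 33 + 70 + 16 + recursive_sum([37, 11, 39])
= 33 + 70 + 16 + 37 + recursive_sum([11, 39])
= 33 + 70 + 16 + 37 + 11 + recursive_sum([39])
= 33 + 70 + 16 + 37 + 11 + 39 + recursive_sum([])
= 33 + 70 + 16 + 37 + 11 + 39 + 0
= 206


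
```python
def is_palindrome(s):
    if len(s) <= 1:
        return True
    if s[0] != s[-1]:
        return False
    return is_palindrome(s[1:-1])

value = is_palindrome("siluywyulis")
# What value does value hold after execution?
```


is_palindrome("siluywyulis")
"siluywyulis": s[0]='s' == s[-1]='s' -> is_palindrome("iluywyuli")
"iluywyuli": s[0]='i' == s[-1]='i' -> is_palindrome("luywyul")
"luywyul": s[0]='l' == s[-1]='l' -> is_palindrome("uywyu")
"uywyu": s[0]='u' == s[-1]='u' -> is_palindrome("ywy")
"ywy": s[0]='y' == s[-1]='y' -> is_palindrome("w")
"w": len <= 1 -> True
= True


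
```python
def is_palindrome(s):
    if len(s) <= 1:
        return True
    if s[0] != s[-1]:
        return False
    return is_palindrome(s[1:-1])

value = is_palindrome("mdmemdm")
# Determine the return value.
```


is_palindrome("mdmemdm")
"mdmemdm": s[0]='m' == s[-1]='m' -> is_palindrome("dmemd")
"dmemd": s[0]='d' == s[-1]='d' -> is_palindrome("mem")
"mem": s[0]='m' == s[-1]='m' -> is_palindrome("e")
"e": len <= 1 -> True
= True


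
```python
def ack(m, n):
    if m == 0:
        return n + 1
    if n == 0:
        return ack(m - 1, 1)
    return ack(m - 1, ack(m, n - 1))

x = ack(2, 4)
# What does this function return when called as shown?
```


ack(2, 4)
= ack(1, ack(2, 3))
First compute ack(2, 3) = 9
= ack(1, 9)
= 11


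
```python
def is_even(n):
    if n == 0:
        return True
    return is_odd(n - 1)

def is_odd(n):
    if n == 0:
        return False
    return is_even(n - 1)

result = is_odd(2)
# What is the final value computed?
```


is_odd(2)
= is_even(1)
= is_odd(0)
n == 0: return False
= False


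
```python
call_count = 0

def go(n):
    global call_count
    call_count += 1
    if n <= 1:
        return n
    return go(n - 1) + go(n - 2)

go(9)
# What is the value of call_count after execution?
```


go(9) calls go(8) and go(7); each non-base call branches into two more.
Let C(k) = total number of calls made by go(k), including the call to go(k) itself.
Base cases: C(0) = 1, C(1) = 1
Recurrence: C(k) = 1 + C(k-1) + C(k-2)
  C(2) = 1 + C(1) + C(0) = 1 + 1 + 1 = 3
  C(3) = 1 + C(2) + C(1) = 1 + 3 + 1 = 5
  C(4) = 1 + C(3) + C(2) = 1 + 5 + 3 = 9
  C(5) = 1 + C(4) + C(3) = 1 + 9 + 5 = 15
  C(6) = 1 + C(5) + C(4) = 1 + 15 + 9 = 25
  C(7) = 1 + C(6) + C(5) = 1 + 25 + 15 = 41
  C(8) = 1 + C(7) + C(6) = 1 + 41 + 25 = 67
  C(9) = 1 + C(8) + C(7) = 1 + 67 + 41 = 109
Total calls = C(9) = 109


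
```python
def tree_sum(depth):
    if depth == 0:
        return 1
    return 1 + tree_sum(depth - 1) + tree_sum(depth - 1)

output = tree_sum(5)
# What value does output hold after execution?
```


tree_sum(5)
= 1 + tree_sum(4) + tree_sum(4)
= 1 + 2 * tree_sum(4)
tree_sum(k) = 2^(k+1) - 1
tree_sum(0) = 1
tree_sum(1) = 3
tree_sum(2) = 7
tree_sum(3) = 15
tree_sum(4) = 31
tree_sum(5) = 2^6 - 1 = 63


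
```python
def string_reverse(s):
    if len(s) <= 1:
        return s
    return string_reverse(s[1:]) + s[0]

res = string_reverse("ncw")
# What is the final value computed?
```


string_reverse("ncw")
= string_reverse("cw") + "n"
= string_reverse("w") + "c" + "n"
= "w" + "c" + "n"
= "wcn"


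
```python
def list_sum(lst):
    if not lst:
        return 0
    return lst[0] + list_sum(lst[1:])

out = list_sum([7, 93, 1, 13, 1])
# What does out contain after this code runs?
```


list_sum([7, 93, 1, 13, 1])
= 7 + list_sum([93, 1, 13, 1])
= 7 + 93 + list_sum([1, 13, 1])
= 7 + 93 + 1 + list_sum([13, 1])
= 7 + 93 + 1 + 13 + list_sum([1])
= 7 + 93 + 1 + 13 + 1 + list_sum([])
= 7 + 93 + 1 + 13 + 1 + 0
= 115


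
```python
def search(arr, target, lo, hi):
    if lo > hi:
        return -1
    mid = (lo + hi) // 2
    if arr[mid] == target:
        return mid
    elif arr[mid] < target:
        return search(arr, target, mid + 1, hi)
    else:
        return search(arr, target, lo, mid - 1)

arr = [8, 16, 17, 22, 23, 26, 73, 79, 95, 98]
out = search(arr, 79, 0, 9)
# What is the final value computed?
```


search(arr, 79, 0, 9)
lo=0, hi=9, mid=4, arr[mid]=23
23 < 79, search right half
lo=5, hi=9, mid=7, arr[mid]=79
arr[7] == 79, found at index 7
= 7


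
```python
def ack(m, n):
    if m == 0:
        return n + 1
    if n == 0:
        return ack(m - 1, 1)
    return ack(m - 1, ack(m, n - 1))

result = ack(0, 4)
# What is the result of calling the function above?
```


ack(0, 4)
m == 0: return 4 + 1 = 5
= 5


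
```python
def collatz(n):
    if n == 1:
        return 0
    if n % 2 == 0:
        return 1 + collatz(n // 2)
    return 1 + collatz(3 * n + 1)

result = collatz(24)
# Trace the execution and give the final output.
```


collatz(24)
24 is even -> collatz(12)
12 is even -> collatz(6)
6 is even -> collatz(3)
3 is odd -> 3*3+1 = 10 -> collatz(10)
10 is even -> collatz(5)
5 is odd -> 3*5+1 = 16 -> collatz(16)
16 is even -> collatz(8)
8 is even -> collatz(4)
4 is even -> collatz(2)
2 is even -> collatz(1)
Reached 1 after 10 steps
= 10


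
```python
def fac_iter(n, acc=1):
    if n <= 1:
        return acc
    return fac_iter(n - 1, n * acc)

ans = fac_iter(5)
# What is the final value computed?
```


fac_iter(5, 1)
= fac_iter(4, 5 * 1) = fac_iter(4, 5)
= fac_iter(3, 4 * 5) = fac_iter(3, 20)
= fac_iter(2, 3 * 20) = fac_iter(2, 60)
= fac_iter(1, 2 * 60) = fac_iter(1, 120)
n <= 1, return acc = 120


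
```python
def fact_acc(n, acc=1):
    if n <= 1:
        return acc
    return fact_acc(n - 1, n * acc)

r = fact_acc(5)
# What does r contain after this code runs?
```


fact_acc(5, 1)
= fact_acc(4, 5 * 1) = fact_acc(4, 5)
= fact_acc(3, 4 * 5) = fact_acc(3, 20)
= fact_acc(2, 3 * 20) = fact_acc(2, 60)
= fact_acc(1, 2 * 60) = fact_acc(1, 120)
n <= 1, return acc = 120


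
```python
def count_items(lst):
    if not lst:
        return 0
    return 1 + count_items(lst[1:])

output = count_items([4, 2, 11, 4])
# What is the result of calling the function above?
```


count_items([4, 2, 11, 4])
= 1 + count_items([2, 11, 4])
= 1 + 1 + count_items([11, 4])
= 1 + 1 + 1 + count_items([4])
= 1 + 1 + 1 + 1 + count_items([])
= 1 + 1 + 1 + 1 + 0
= 4


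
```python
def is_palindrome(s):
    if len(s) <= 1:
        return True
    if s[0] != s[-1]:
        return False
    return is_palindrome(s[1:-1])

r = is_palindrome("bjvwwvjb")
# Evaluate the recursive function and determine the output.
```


is_palindrome("bjvwwvjb")
"bjvwwvjb": s[0]='b' == s[-1]='b' -> is_palindrome("jvwwvj")
"jvwwvj": s[0]='j' == s[-1]='j' -> is_palindrome("vwwv")
"vwwv": s[0]='v' == s[-1]='v' -> is_palindrome("ww")
"ww": s[0]='w' == s[-1]='w' -> is_palindrome("")
"": len <= 1 -> True
= True


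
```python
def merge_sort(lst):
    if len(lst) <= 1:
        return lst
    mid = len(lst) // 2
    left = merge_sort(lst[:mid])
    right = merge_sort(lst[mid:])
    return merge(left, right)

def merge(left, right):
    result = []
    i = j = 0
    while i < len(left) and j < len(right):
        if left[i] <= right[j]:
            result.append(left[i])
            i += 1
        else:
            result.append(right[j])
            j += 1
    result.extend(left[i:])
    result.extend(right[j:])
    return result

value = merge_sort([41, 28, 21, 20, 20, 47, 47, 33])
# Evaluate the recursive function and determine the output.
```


merge_sort([41, 28, 21, 20, 20, 47, 47, 33])
Split into [41, 28, 21, 20] and [20, 47, 47, 33]
Left sorted: [20, 21, 28, 41]
Right sorted: [20, 33, 47, 47]
Merge [20, 21, 28, 41] and [20, 33, 47, 47]
= [20, 20, 21, 28, 33, 41, 47, 47]


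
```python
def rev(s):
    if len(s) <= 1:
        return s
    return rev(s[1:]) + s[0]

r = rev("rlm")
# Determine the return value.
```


rev("rlm")
= rev("lm") + "r"
= rev("m") + "l" + "r"
= "m" + "l" + "r"
= "mlr"


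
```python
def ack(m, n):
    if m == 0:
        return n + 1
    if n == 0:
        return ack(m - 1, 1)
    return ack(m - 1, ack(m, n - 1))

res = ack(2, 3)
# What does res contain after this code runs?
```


ack(2, 3)
= ack(1, ack(2, 2))
First compute ack(2, 2) = 7
= ack(1, 7)
= 9


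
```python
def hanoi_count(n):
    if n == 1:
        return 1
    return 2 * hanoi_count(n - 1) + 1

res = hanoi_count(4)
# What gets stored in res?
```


hanoi_count(4)
= 2 * hanoi_count(3) + 1
= 2 * (2 * hanoi_count(2) + 1) + 1
= 2 * (2 * (2 * hanoi_count(1) + 1) + 1) + 1
Now compute bottom-up:
hanoi_count(1) = 1
hanoi_count(2) = 2 * 1 + 1 = 3
hanoi_count(3) = 2 * 3 + 1 = 7
hanoi_count(4) = 2 * 7 + 1 = 15
= 15


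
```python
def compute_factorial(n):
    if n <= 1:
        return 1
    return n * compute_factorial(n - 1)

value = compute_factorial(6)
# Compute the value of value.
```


compute_factorial(6)
= 6 * compute_factorial(5)
= 6 * 5 * compute_factorial(4)
= 6 * 5 * 4 * compute_factorial(3)
= 6 * 5 * 4 * 3 * compute_factorial(2)
= 6 * 5 * 4 * 3 * 2 * compute_factorial(1)
= 6 * 5 * 4 * 3 * 2 * 1
= 720


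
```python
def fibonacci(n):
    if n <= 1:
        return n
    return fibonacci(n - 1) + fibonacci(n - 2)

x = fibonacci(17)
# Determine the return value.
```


fibonacci(17)
= fibonacci(16) + fibonacci(15)
= (fibonacci(15) + fibonacci(14)) + fibonacci(15)
Computing bottom-up: fibonacci(0)=0, fibonacci(1)=1, fibonacci(2)=1, fibonacci(3)=2, fibonacci(4)=3, fibonacci(5)=5, fibonacci(6)=8, fibonacci(7)=13, fibonacci(8)=21, fibonacci(9)=34, fibonacci(10)=55, fibonacci(11)=89, fibonacci(12)=144, fibonacci(13)=233, fibonacci(14)=377, fibonacci(15)=610, fibonacci(16)=987, fibonacci(17)=1597
= 1597


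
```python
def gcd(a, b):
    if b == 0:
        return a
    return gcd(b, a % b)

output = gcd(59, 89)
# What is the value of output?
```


gcd(59, 89)
= gcd(89, 59 % 89) = gcd(89, 59)
= gcd(59, 89 % 59) = gcd(59, 30)
= gcd(30, 59 % 30) = gcd(30, 29)
= gcd(29, 30 % 29) = gcd(29, 1)
= gcd(1, 29 % 1) = gcd(1, 0)
b == 0, return a = 1
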